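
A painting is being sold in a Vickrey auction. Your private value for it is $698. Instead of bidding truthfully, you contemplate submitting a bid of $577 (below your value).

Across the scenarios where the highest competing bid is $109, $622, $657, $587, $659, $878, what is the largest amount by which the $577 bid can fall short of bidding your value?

$111

$109: same outcome either way → loss $0.
$622: truthful gives $76, deviation gives $0 → loss $76.
$657: truthful gives $41, deviation gives $0 → loss $41.
$587: truthful gives $111, deviation gives $0 → loss $111.
$659: truthful gives $39, deviation gives $0 → loss $39.
$878: same outcome either way → loss $0.
Maximum loss: $111.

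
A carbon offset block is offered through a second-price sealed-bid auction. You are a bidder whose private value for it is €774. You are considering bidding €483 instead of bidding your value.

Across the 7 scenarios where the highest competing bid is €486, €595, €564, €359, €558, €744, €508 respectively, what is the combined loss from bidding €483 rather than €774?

€1189

The deviation costs you only when the competing bid falls strictly between €483 and €774; elsewhere both bids give the same outcome.
€486: truthful payoff €288, deviation payoff €0 → loss €288.
€595: truthful payoff €179, deviation payoff €0 → loss €179.
€564: truthful payoff €210, deviation payoff €0 → loss €210.
€359: outcomes coincide → loss €0.
€558: truthful payoff €216, deviation payoff €0 → loss €216.
€744: truthful payoff €30, deviation payoff €0 → loss €30.
€508: truthful payoff €266, deviation payoff €0 → loss €266.
Total loss = €288 + €179 + €210 + €216 + €30 + €266 = €1189.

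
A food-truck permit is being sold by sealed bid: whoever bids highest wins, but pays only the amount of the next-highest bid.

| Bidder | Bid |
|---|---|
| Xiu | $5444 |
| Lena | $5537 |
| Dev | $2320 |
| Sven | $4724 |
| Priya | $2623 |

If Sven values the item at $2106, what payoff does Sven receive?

$0

Highest bid: Lena at $5537, so Lena wins.
Second-highest bid: Xiu at $5444 — that is the price the winner pays.
Sven did not win, so Sven pays nothing and receives nothing: payoff $0.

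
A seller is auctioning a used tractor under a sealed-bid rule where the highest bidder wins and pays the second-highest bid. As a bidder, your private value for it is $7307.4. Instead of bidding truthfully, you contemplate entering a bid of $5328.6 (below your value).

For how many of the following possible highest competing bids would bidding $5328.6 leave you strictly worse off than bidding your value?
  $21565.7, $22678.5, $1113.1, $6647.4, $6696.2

2

The deviation hurts exactly when the highest competing bid lies strictly between $5328.6 and $7307.4 — underbidding then forfeits a profitable win.
$21565.7: above both → same outcome either way.
$22678.5: above both → same outcome either way.
$1113.1: below both → same outcome either way.
$6647.4: inside the interval → strictly worse (loss $660).
$6696.2: inside the interval → strictly worse (loss $611.2).
Count: 2.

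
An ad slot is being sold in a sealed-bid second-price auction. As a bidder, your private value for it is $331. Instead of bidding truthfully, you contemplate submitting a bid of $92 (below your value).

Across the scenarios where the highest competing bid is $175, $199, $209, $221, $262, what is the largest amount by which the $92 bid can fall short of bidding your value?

$156

$175: truthful gives $156, deviation gives $0 → loss $156.
$199: truthful gives $132, deviation gives $0 → loss $132.
$209: truthful gives $122, deviation gives $0 → loss $122.
$221: truthful gives $110, deviation gives $0 → loss $110.
$262: truthful gives $69, deviation gives $0 → loss $69.
Maximum loss: $156.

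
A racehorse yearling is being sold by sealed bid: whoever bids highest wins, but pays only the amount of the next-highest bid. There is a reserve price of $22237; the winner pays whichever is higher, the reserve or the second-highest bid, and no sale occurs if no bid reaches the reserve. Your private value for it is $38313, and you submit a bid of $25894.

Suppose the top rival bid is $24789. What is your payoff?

$13524

Your bid $25894 is the highest and exceeds the reserve.
Price = max(second-highest bid, reserve) = max($24789, $22237) = $24789.
Payoff = $38313 − $24789 = $13524.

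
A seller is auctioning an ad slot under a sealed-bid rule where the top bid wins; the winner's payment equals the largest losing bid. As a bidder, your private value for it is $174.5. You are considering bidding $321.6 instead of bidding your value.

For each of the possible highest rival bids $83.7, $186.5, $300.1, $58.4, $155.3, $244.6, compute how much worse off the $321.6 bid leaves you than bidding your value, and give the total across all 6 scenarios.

The deviation costs you only when the competing bid falls strictly between $174.5 and $321.6; elsewhere both bids give the same outcome.
$83.7: outcomes coincide → loss $0.
$186.5: truthful payoff $0, deviation payoff −$12 → loss $12.
$300.1: truthful payoff $0, deviation payoff −$125.6 → loss $125.6.
$58.4: outcomes coincide → loss $0.
$155.3: outcomes coincide → loss $0.
$244.6: truthful payoff $0, deviation payoff −$70.1 → loss $70.1.
Total loss = $12 + $125.6 + $70.1 = $207.7.
Truthful bidding weakly dominates here: raising your bid can only win items priced above your value, and lowering it can only forfeit items priced below.

$207.7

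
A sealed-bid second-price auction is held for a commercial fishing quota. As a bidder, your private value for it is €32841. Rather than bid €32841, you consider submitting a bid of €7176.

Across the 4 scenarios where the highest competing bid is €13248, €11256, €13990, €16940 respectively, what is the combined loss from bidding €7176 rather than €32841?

€75930

The deviation costs you only when the competing bid falls strictly between €7176 and €32841; elsewhere both bids give the same outcome.
€13248: truthful payoff €19593, deviation payoff €0 → loss €19593.
€11256: truthful payoff €21585, deviation payoff €0 → loss €21585.
€13990: truthful payoff €18851, deviation payoff €0 → loss €18851.
€16940: truthful payoff €15901, deviation payoff €0 → loss €15901.
Total loss = €19593 + €21585 + €18851 + €15901 = €75930.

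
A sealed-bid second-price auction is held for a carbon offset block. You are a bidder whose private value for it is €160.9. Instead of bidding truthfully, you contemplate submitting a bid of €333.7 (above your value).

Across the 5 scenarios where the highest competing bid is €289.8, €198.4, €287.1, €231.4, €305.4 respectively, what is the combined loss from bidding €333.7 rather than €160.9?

€507.6

The deviation costs you only when the competing bid falls strictly between €160.9 and €333.7; elsewhere both bids give the same outcome.
€289.8: truthful payoff €0, deviation payoff −€128.9 → loss €128.9.
€198.4: truthful payoff €0, deviation payoff −€37.5 → loss €37.5.
€287.1: truthful payoff €0, deviation payoff −€126.2 → loss €126.2.
€231.4: truthful payoff €0, deviation payoff −€70.5 → loss €70.5.
€305.4: truthful payoff €0, deviation payoff −€144.5 → loss €144.5.
Total loss = €128.9 + €37.5 + €126.2 + €70.5 + €144.5 = €507.6.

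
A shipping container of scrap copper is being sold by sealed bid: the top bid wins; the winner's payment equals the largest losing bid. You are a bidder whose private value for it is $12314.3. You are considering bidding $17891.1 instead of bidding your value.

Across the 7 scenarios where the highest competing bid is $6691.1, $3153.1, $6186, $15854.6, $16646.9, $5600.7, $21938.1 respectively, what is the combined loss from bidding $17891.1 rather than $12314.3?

$7872.9

The deviation costs you only when the competing bid falls strictly between $12314.3 and $17891.1; elsewhere both bids give the same outcome.
$6691.1: outcomes coincide → loss $0.
$3153.1: outcomes coincide → loss $0.
$6186: outcomes coincide → loss $0.
$15854.6: truthful payoff $0, deviation payoff −$3540.3 → loss $3540.3.
$16646.9: truthful payoff $0, deviation payoff −$4332.6 → loss $4332.6.
$5600.7: outcomes coincide → loss $0.
$21938.1: outcomes coincide → loss $0.
Total loss = $3540.3 + $4332.6 = $7872.9.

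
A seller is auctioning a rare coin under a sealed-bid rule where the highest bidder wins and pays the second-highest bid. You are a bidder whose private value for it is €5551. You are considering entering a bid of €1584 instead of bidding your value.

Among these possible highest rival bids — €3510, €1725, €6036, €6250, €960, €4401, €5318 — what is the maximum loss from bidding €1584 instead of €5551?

€3826

€3510: truthful gives €2041, deviation gives €0 → loss €2041.
€1725: truthful gives €3826, deviation gives €0 → loss €3826.
€6036: same outcome either way → loss €0.
€6250: same outcome either way → loss €0.
€960: same outcome either way → loss €0.
€4401: truthful gives €1150, deviation gives €0 → loss €1150.
€5318: truthful gives €233, deviation gives €0 → loss €233.
Maximum loss: €3826.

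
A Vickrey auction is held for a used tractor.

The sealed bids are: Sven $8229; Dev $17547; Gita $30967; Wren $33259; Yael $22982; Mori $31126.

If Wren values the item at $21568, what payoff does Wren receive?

Highest bid: Wren at $33259, so Wren wins.
Second-highest bid: Mori at $31126 — that is the price the winner pays.
Wren's payoff = value − price = $21568 − $31126 = −$9558.

−$9558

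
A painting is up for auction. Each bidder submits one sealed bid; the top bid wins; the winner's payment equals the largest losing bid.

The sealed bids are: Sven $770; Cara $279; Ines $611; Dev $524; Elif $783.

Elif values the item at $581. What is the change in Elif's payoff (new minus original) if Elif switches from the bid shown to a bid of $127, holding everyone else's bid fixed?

The highest bid among the other bidders is $770; Elif's bid doesn't change that.
Original bid $783: Elif is highest, pays the top rival bid $770; payoff $581 − $770 = −$189.
Alternative bid $127: Elif is not highest (top rival bid is $770); payoff $0.
Change in payoff = $0 − (−$189) = $189.

$189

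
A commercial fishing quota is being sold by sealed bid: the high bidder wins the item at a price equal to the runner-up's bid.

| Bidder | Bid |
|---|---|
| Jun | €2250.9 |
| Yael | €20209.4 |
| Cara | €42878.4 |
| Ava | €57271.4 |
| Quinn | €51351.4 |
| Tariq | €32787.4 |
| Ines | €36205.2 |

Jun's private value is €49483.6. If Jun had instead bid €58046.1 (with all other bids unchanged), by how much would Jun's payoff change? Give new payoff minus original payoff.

The highest bid among the other bidders is €57271.4; Jun's bid doesn't change that.
Original bid €2250.9: Jun is not highest (top rival bid is €57271.4); payoff €0.
Alternative bid €58046.1: Jun is highest, pays the top rival bid €57271.4; payoff €49483.6 − €57271.4 = −€7787.8.
Change in payoff = −€7787.8 − (€0) = −€7787.8.

−€7787.8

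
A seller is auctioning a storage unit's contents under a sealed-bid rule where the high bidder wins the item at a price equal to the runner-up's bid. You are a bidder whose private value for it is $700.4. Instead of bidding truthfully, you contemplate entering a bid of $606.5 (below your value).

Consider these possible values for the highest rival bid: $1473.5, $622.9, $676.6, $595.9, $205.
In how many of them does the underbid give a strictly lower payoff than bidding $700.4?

2

The deviation hurts exactly when the highest competing bid lies strictly between $606.5 and $700.4 — underbidding then forfeits a profitable win.
$1473.5: above both → same outcome either way.
$622.9: inside the interval → strictly worse (loss $77.5).
$676.6: inside the interval → strictly worse (loss $23.8).
$595.9: below both → same outcome either way.
$205: below both → same outcome either way.
Count: 2.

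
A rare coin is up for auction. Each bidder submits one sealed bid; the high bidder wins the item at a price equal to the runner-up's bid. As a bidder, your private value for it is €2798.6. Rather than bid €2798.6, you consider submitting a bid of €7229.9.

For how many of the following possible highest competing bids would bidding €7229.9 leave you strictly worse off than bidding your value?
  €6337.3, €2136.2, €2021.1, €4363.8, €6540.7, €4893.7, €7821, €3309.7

5

The deviation hurts exactly when the highest competing bid lies strictly between €2798.6 and €7229.9 — overbidding then wins at a price above your value.
€6337.3: inside the interval → strictly worse (loss €3538.7).
€2136.2: below both → same outcome either way.
€2021.1: below both → same outcome either way.
€4363.8: inside the interval → strictly worse (loss €1565.2).
€6540.7: inside the interval → strictly worse (loss €3742.1).
€4893.7: inside the interval → strictly worse (loss €2095.1).
€7821: above both → same outcome either way.
€3309.7: inside the interval → strictly worse (loss €511.1).
Count: 5.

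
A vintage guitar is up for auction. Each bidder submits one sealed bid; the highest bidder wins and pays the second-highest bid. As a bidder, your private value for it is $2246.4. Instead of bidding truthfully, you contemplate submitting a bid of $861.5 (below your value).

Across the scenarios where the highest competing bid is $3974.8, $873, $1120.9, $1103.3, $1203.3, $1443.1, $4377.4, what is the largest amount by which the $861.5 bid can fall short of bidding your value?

$1373.4

$3974.8: same outcome either way → loss $0.
$873: truthful gives $1373.4, deviation gives $0 → loss $1373.4.
$1120.9: truthful gives $1125.5, deviation gives $0 → loss $1125.5.
$1103.3: truthful gives $1143.1, deviation gives $0 → loss $1143.1.
$1203.3: truthful gives $1043.1, deviation gives $0 → loss $1043.1.
$1443.1: truthful gives $803.3, deviation gives $0 → loss $803.3.
$4377.4: same outcome either way → loss $0.
Maximum loss: $1373.4.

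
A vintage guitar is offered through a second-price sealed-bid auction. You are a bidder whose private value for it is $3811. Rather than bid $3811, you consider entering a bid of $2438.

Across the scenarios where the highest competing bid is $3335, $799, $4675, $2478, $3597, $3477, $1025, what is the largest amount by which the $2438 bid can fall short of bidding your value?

$3335: truthful gives $476, deviation gives $0 → loss $476.
$799: same outcome either way → loss $0.
$4675: same outcome either way → loss $0.
$2478: truthful gives $1333, deviation gives $0 → loss $1333.
$3597: truthful gives $214, deviation gives $0 → loss $214.
$3477: truthful gives $334, deviation gives $0 → loss $334.
$1025: same outcome either way → loss $0.
Maximum loss: $1333.

$1333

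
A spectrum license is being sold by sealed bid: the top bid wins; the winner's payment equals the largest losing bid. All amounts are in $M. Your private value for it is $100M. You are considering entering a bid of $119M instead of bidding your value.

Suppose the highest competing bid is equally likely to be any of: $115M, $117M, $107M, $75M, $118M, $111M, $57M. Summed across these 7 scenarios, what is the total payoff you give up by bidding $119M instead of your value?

The deviation costs you only when the competing bid falls strictly between $100M and $119M; elsewhere both bids give the same outcome.
$115M: truthful payoff $0M, deviation payoff −$15M → loss $15M.
$117M: truthful payoff $0M, deviation payoff −$17M → loss $17M.
$107M: truthful payoff $0M, deviation payoff −$7M → loss $7M.
$75M: outcomes coincide → loss $0M.
$118M: truthful payoff $0M, deviation payoff −$18M → loss $18M.
$111M: truthful payoff $0M, deviation payoff −$11M → loss $11M.
$57M: outcomes coincide → loss $0M.
Total loss = $15M + $17M + $7M + $18M + $11M = $68M.
Because the price is fixed by the runner-up's bid, deviating from your value can only change a good outcome into a bad one — never the reverse.

$68M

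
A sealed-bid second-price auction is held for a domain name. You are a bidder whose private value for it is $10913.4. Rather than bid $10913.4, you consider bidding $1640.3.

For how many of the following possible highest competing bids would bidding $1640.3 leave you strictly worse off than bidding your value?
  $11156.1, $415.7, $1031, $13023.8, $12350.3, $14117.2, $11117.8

The deviation hurts exactly when the highest competing bid lies strictly between $1640.3 and $10913.4 — underbidding then forfeits a profitable win.
$11156.1: above both → same outcome either way.
$415.7: below both → same outcome either way.
$1031: below both → same outcome either way.
$13023.8: above both → same outcome either way.
$12350.3: above both → same outcome either way.
$14117.2: above both → same outcome either way.
$11117.8: above both → same outcome either way.
Count: 0.

0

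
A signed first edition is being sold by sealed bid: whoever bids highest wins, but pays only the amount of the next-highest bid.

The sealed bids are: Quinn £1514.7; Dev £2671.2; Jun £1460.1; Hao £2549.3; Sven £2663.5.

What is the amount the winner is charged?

Highest bid: Dev at £2671.2, so Dev wins.
Second-highest bid: Sven at £2663.5 — that is the price the winner pays.

£2663.5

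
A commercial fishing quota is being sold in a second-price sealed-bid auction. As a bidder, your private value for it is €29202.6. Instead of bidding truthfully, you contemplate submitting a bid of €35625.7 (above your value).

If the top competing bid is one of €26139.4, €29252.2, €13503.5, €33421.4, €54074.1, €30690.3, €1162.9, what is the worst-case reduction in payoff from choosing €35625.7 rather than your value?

€4218.8

€26139.4: same outcome either way → loss €0.
€29252.2: truthful gives €0, deviation gives −€49.6 → loss €49.6.
€13503.5: same outcome either way → loss €0.
€33421.4: truthful gives €0, deviation gives −€4218.8 → loss €4218.8.
€54074.1: same outcome either way → loss €0.
€30690.3: truthful gives €0, deviation gives −€1487.7 → loss €1487.7.
€1162.9: same outcome either way → loss €0.
Maximum loss: €4218.8.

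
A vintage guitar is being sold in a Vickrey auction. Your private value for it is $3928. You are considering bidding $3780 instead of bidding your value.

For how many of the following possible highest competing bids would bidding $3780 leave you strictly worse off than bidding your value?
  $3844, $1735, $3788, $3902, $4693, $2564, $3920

4

The deviation hurts exactly when the highest competing bid lies strictly between $3780 and $3928 — underbidding then forfeits a profitable win.
$3844: inside the interval → strictly worse (loss $84).
$1735: below both → same outcome either way.
$3788: inside the interval → strictly worse (loss $140).
$3902: inside the interval → strictly worse (loss $26).
$4693: above both → same outcome either way.
$2564: below both → same outcome either way.
$3920: inside the interval → strictly worse (loss $8).
Count: 4.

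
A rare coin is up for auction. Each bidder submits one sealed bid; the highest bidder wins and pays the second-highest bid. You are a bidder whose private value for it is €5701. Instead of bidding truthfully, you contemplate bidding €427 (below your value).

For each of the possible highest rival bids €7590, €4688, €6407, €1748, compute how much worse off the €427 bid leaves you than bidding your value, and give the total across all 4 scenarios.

The deviation costs you only when the competing bid falls strictly between €427 and €5701; elsewhere both bids give the same outcome.
€7590: outcomes coincide → loss €0.
€4688: truthful payoff €1013, deviation payoff €0 → loss €1013.
€6407: outcomes coincide → loss €0.
€1748: truthful payoff €3953, deviation payoff €0 → loss €3953.
Total loss = €1013 + €3953 = €4966.

€4966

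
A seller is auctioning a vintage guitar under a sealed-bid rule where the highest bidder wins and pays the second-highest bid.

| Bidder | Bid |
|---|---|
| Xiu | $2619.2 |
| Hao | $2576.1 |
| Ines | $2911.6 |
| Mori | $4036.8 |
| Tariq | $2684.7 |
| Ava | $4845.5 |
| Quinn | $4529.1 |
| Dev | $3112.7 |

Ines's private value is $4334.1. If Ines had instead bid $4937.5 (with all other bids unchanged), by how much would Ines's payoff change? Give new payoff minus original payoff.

−$511.4

The highest bid among the other bidders is $4845.5; Ines's bid doesn't change that.
Original bid $2911.6: Ines is not highest (top rival bid is $4845.5); payoff $0.
Alternative bid $4937.5: Ines is highest, pays the top rival bid $4845.5; payoff $4334.1 − $4845.5 = −$511.4.
Change in payoff = −$511.4 − ($0) = −$511.4.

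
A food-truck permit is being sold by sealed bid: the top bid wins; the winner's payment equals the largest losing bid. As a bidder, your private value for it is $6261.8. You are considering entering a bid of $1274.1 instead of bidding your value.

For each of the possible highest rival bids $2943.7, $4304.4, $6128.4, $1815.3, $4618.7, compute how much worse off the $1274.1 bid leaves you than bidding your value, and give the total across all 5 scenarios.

$11498.5

The deviation costs you only when the competing bid falls strictly between $1274.1 and $6261.8; elsewhere both bids give the same outcome.
$2943.7: truthful payoff $3318.1, deviation payoff $0 → loss $3318.1.
$4304.4: truthful payoff $1957.4, deviation payoff $0 → loss $1957.4.
$6128.4: truthful payoff $133.4, deviation payoff $0 → loss $133.4.
$1815.3: truthful payoff $4446.5, deviation payoff $0 → loss $4446.5.
$4618.7: truthful payoff $1643.1, deviation payoff $0 → loss $1643.1.
Total loss = $3318.1 + $1957.4 + $133.4 + $4446.5 + $1643.1 = $11498.5.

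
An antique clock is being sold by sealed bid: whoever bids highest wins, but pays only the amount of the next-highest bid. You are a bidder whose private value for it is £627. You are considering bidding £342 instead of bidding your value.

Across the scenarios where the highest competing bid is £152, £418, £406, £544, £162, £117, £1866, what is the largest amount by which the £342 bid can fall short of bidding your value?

£152: same outcome either way → loss £0.
£418: truthful gives £209, deviation gives £0 → loss £209.
£406: truthful gives £221, deviation gives £0 → loss £221.
£544: truthful gives £83, deviation gives £0 → loss £83.
£162: same outcome either way → loss £0.
£117: same outcome either way → loss £0.
£1866: same outcome either way → loss £0.
Maximum loss: £221.

£221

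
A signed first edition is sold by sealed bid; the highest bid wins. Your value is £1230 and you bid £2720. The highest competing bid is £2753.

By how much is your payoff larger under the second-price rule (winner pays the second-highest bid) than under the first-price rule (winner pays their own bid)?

Your bid £2720 is below £2753, so you lose under either rule.
Payoff is £0 in both cases; difference = £0.

£0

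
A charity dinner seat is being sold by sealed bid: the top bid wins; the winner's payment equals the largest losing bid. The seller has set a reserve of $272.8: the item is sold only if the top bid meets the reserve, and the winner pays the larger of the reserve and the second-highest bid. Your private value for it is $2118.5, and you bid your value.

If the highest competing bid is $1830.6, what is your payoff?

$287.9

Your bid $2118.5 is the highest and exceeds the reserve.
Price = max(second-highest bid, reserve) = max($1830.6, $272.8) = $1830.6.
Payoff = $2118.5 − $1830.6 = $287.9.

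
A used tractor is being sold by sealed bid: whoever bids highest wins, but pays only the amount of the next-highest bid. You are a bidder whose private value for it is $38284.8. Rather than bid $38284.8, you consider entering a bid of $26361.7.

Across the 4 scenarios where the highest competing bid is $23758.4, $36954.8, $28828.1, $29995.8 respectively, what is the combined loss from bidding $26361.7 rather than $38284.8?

The deviation costs you only when the competing bid falls strictly between $26361.7 and $38284.8; elsewhere both bids give the same outcome.
$23758.4: outcomes coincide → loss $0.
$36954.8: truthful payoff $1330, deviation payoff $0 → loss $1330.
$28828.1: truthful payoff $9456.7, deviation payoff $0 → loss $9456.7.
$29995.8: truthful payoff $8289, deviation payoff $0 → loss $8289.
Total loss = $1330 + $9456.7 + $8289 = $19075.7.
In a second-price auction your bid sets only whether you win, not what you pay, so bidding your true value is weakly dominant.

$19075.7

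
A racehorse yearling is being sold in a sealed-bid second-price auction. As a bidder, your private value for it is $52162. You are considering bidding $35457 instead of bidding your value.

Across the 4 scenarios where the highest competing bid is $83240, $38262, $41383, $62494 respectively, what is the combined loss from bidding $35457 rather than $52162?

$24679

The deviation costs you only when the competing bid falls strictly between $35457 and $52162; elsewhere both bids give the same outcome.
$83240: outcomes coincide → loss $0.
$38262: truthful payoff $13900, deviation payoff $0 → loss $13900.
$41383: truthful payoff $10779, deviation payoff $0 → loss $10779.
$62494: outcomes coincide → loss $0.
Total loss = $13900 + $10779 = $24679.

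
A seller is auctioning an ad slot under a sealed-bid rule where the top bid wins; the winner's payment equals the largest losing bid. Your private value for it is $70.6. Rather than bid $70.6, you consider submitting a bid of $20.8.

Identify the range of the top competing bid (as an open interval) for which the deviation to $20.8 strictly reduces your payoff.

If the competing bid is below $20.8, both bids win at the same price — no difference.
If it is above $70.6, both bids lose — no difference.
If it lies strictly between $20.8 and $70.6, bidding your value wins at a price below your value (positive payoff) while bidding $20.8 loses (payoff 0).
So the deviation strictly hurts on the open interval ($20.8, $70.6).

($20.8, $70.6)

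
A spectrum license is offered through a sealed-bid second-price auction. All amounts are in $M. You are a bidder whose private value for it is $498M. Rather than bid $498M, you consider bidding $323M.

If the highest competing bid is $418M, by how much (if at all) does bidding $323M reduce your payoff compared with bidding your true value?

$80M

Bidding your value $498M: you win (since $498M > $418M) and pay $418M. Payoff $80M.
Bidding $323M: you lose. Payoff $0M.
The competing bid $418M lies between your shaded bid and your value, so underbidding forfeits an item you could have won at a profitable price.
Loss from deviating = $80M − ($0M) = $80M.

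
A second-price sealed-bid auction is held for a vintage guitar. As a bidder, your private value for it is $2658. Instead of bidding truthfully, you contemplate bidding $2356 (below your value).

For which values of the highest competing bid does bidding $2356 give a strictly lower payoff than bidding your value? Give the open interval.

If the competing bid is below $2356, both bids win at the same price — no difference.
If it is above $2658, both bids lose — no difference.
If it lies strictly between $2356 and $2658, bidding your value wins at a price below your value (positive payoff) while bidding $2356 loses (payoff 0).
So the deviation strictly hurts on the open interval ($2356, $2658).

($2356, $2658)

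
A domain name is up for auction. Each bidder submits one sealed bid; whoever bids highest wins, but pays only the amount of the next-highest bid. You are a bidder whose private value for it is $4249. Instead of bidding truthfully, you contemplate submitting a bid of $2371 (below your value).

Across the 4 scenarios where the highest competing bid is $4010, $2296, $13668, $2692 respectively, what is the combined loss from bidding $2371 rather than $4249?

$1796

The deviation costs you only when the competing bid falls strictly between $2371 and $4249; elsewhere both bids give the same outcome.
$4010: truthful payoff $239, deviation payoff $0 → loss $239.
$2296: outcomes coincide → loss $0.
$13668: outcomes coincide → loss $0.
$2692: truthful payoff $1557, deviation payoff $0 → loss $1557.
Total loss = $239 + $1557 = $1796.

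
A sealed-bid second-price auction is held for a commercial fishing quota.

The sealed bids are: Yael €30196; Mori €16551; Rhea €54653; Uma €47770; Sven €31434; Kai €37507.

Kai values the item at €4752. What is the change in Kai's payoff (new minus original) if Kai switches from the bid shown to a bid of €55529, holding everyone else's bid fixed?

The highest bid among the other bidders is €54653; Kai's bid doesn't change that.
Original bid €37507: Kai is not highest (top rival bid is €54653); payoff €0.
Alternative bid €55529: Kai is highest, pays the top rival bid €54653; payoff €4752 − €54653 = −€49901.
Change in payoff = −€49901 − (€0) = −€49901.

−€49901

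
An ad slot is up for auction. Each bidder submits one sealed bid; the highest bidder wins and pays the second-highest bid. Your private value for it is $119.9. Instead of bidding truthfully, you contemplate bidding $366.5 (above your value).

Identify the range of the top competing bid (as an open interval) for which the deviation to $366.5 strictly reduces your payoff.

($119.9, $366.5)

If the competing bid is below $119.9, both bids win at the same price — no difference.
If it is above $366.5, both bids lose — no difference.
If it lies strictly between $119.9 and $366.5, bidding your value loses (payoff 0) while bidding $366.5 wins at a price above your value (payoff negative).
So the deviation strictly hurts on the open interval ($119.9, $366.5).
Truthful bidding weakly dominates here: raising your bid can only win items priced above your value, and lowering it can only forfeit items priced below.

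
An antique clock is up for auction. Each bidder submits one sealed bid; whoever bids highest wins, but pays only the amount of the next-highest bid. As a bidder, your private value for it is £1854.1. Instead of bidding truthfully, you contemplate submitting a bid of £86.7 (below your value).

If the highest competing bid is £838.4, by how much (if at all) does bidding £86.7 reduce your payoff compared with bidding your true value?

£1015.7

Bidding your value £1854.1: you win (since £1854.1 > £838.4) and pay £838.4. Payoff £1015.7.
Bidding £86.7: you lose. Payoff £0.
The competing bid £838.4 lies between your shaded bid and your value, so underbidding forfeits an item you could have won at a profitable price.
Loss from deviating = £1015.7 − (£0) = £1015.7.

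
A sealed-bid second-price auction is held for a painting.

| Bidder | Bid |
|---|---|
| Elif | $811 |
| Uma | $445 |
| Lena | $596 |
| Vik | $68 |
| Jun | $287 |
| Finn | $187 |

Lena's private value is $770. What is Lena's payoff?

Highest bid: Elif at $811, so Elif wins.
Second-highest bid: Lena at $596 — that is the price the winner pays.
Lena did not win, so Lena pays nothing and receives nothing: payoff $0.

$0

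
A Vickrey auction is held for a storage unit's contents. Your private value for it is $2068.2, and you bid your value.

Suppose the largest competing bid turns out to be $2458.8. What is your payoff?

Your bid $2068.2 is below the highest competing bid $2458.8, so you lose.
A losing bidder pays nothing and receives nothing: payoff = $0.

$0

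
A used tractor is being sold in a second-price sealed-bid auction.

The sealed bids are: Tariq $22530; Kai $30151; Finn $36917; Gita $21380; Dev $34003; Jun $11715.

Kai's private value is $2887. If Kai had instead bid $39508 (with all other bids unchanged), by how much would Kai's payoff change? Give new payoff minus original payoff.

−$34030

The highest bid among the other bidders is $36917; Kai's bid doesn't change that.
Original bid $30151: Kai is not highest (top rival bid is $36917); payoff $0.
Alternative bid $39508: Kai is highest, pays the top rival bid $36917; payoff $2887 − $36917 = −$34030.
Change in payoff = −$34030 − ($0) = −$34030.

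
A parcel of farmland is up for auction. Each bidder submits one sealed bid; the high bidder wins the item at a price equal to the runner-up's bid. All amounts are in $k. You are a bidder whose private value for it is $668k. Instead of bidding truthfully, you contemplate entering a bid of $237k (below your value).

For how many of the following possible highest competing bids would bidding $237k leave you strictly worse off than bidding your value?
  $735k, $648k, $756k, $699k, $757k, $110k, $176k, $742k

1

The deviation hurts exactly when the highest competing bid lies strictly between $237k and $668k — underbidding then forfeits a profitable win.
$735k: above both → same outcome either way.
$648k: inside the interval → strictly worse (loss $20k).
$756k: above both → same outcome either way.
$699k: above both → same outcome either way.
$757k: above both → same outcome either way.
$110k: below both → same outcome either way.
$176k: below both → same outcome either way.
$742k: above both → same outcome either way.
Count: 1.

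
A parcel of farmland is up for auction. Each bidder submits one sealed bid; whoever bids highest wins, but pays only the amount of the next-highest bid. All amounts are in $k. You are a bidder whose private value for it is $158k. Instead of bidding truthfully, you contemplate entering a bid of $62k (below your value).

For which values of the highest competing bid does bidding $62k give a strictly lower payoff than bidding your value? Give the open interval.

($62k, $158k)

If the competing bid is below $62k, both bids win at the same price — no difference.
If it is above $158k, both bids lose — no difference.
If it lies strictly between $62k and $158k, bidding your value wins at a price below your value (positive payoff) while bidding $62k loses (payoff 0).
So the deviation strictly hurts on the open interval ($62k, $158k).
Truthful bidding weakly dominates here: raising your bid can only win items priced above your value, and lowering it can only forfeit items priced below.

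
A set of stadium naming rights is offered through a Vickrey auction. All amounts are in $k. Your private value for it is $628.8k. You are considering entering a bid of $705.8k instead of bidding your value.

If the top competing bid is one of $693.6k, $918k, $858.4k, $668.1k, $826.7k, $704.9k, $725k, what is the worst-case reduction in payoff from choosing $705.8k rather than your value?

$693.6k: truthful gives $0k, deviation gives −$64.8k → loss $64.8k.
$918k: same outcome either way → loss $0k.
$858.4k: same outcome either way → loss $0k.
$668.1k: truthful gives $0k, deviation gives −$39.3k → loss $39.3k.
$826.7k: same outcome either way → loss $0k.
$704.9k: truthful gives $0k, deviation gives −$76.1k → loss $76.1k.
$725k: same outcome either way → loss $0k.
Maximum loss: $76.1k.

$76.1k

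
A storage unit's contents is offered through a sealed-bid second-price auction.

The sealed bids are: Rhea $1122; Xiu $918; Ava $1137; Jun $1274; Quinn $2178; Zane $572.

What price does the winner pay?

Highest bid: Quinn at $2178, so Quinn wins.
Second-highest bid: Jun at $1274 — that is the price the winner pays.

$1274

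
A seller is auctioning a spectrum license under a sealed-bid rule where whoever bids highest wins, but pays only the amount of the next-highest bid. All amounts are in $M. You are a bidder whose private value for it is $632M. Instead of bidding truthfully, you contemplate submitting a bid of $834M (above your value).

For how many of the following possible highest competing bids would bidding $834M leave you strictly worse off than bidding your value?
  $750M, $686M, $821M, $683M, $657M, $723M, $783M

7

The deviation hurts exactly when the highest competing bid lies strictly between $632M and $834M — overbidding then wins at a price above your value.
$750M: inside the interval → strictly worse (loss $118M).
$686M: inside the interval → strictly worse (loss $54M).
$821M: inside the interval → strictly worse (loss $189M).
$683M: inside the interval → strictly worse (loss $51M).
$657M: inside the interval → strictly worse (loss $25M).
$723M: inside the interval → strictly worse (loss $91M).
$783M: inside the interval → strictly worse (loss $151M).
Count: 7.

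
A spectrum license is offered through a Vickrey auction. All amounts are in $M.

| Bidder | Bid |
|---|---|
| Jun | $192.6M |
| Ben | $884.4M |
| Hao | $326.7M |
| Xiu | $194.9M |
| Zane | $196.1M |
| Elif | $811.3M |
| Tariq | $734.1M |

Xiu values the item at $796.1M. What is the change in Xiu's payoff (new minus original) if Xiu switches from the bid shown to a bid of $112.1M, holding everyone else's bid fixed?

The highest bid among the other bidders is $884.4M; Xiu's bid doesn't change that.
Original bid $194.9M: Xiu is not highest (top rival bid is $884.4M); payoff $0M.
Alternative bid $112.1M: Xiu is not highest (top rival bid is $884.4M); payoff $0M.
Change in payoff = $0M − ($0M) = $0M.

$0M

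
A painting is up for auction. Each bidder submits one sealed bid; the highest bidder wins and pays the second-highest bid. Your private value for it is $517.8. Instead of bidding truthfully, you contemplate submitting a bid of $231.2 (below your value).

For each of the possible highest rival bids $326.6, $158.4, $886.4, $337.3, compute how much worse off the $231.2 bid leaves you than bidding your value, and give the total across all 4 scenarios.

$371.7

The deviation costs you only when the competing bid falls strictly between $231.2 and $517.8; elsewhere both bids give the same outcome.
$326.6: truthful payoff $191.2, deviation payoff $0 → loss $191.2.
$158.4: outcomes coincide → loss $0.
$886.4: outcomes coincide → loss $0.
$337.3: truthful payoff $180.5, deviation payoff $0 → loss $180.5.
Total loss = $191.2 + $180.5 = $371.7.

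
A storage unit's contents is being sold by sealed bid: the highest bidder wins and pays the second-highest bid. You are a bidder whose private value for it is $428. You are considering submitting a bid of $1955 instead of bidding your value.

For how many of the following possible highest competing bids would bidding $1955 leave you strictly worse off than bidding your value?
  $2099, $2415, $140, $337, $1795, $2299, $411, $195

The deviation hurts exactly when the highest competing bid lies strictly between $428 and $1955 — overbidding then wins at a price above your value.
$2099: above both → same outcome either way.
$2415: above both → same outcome either way.
$140: below both → same outcome either way.
$337: below both → same outcome either way.
$1795: inside the interval → strictly worse (loss $1367).
$2299: above both → same outcome either way.
$411: below both → same outcome either way.
$195: below both → same outcome either way.
Count: 1.

1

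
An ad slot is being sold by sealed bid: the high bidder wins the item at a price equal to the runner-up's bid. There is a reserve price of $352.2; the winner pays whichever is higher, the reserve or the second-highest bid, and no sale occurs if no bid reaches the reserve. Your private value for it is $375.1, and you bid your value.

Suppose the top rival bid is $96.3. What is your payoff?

Your bid $375.1 is the highest and exceeds the reserve.
Price = max(second-highest bid, reserve) = max($96.3, $352.2) = $352.2.
Payoff = $375.1 − $352.2 = $22.9.

$22.9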